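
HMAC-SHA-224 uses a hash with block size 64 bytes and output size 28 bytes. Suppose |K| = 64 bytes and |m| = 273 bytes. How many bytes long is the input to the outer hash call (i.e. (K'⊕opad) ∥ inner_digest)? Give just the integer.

Key is 64 ≤ 64 bytes, zero-padded: |K'| = 64.
Outer input = (K'⊕opad) ∥ H(inner) → 64 + 28 = 92 bytes.

92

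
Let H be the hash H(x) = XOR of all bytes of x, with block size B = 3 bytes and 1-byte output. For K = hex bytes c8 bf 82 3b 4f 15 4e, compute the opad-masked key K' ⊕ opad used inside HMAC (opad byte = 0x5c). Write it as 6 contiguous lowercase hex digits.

Key hex bytes c8 bf 82 3b 4f 15 4e is 7 bytes > B = 3, so hash it first: H(key) = da, then zero-pad to 3 bytes: K' = da 00 00.
XOR each byte with 0x5c: da⊕5c=86, 00⊕5c=5c, 00⊕5c=5c.

865c5c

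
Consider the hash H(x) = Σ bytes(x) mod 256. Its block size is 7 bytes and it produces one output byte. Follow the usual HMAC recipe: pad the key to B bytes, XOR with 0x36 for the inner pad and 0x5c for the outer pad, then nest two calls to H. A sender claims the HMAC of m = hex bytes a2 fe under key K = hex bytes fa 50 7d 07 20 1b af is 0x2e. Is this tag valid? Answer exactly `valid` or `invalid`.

Key hex bytes fa 50 7d 07 20 1b af is exactly B = 7 bytes: K' = fa 50 7d 07 20 1b af.
K' ⊕ ipad = cc 66 4b 31 16 2d 99; K' ⊕ opad = a6 0c 21 5b 7c 47 f3.
Inner hash: sum = 204+102+75+49+22+45+153+162+254 = 1066; mod 256 = 42 → 2a.
Outer hash (recomputed tag): sum = 166+12+33+91+124+71+243+42 = 782; mod 256 = 14 → 0e.
Recomputed tag = 0e; claimed = 2e → mismatch.

invalid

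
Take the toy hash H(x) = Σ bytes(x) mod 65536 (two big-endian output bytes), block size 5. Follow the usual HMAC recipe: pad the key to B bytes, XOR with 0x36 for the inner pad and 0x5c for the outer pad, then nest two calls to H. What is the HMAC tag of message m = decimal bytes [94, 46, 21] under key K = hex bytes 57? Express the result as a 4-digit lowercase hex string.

Key hex bytes 57 is 1 byte ≤ B = 5; zero-pad to 5 bytes: K' = 57 00 00 00 00.
K' ⊕ ipad = 61 36 36 36 36.  K' ⊕ opad = 0b 5c 5c 5c 5c.
Inner input = (K'⊕ipad) ∥ m = 61 36 36 36 36 ∥ 5e 2e 15.
Inner hash: sum = 97+54+54+54+54+94+46+21 = 474 → 01 da.
Outer input = (K'⊕opad) ∥ inner = 0b 5c 5c 5c 5c ∥ 01 da.
Outer hash (tag): sum = 11+92+92+92+92+1+218 = 598 → 02 56.

0256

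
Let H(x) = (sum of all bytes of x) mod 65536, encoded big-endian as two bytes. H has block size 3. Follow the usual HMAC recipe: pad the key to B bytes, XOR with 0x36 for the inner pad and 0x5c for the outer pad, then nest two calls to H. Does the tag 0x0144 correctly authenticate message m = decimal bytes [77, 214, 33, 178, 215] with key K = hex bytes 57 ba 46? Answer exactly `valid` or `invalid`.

Key hex bytes 57 ba 46 is exactly B = 3 bytes: K' = 57 ba 46.
K' ⊕ ipad = 61 8c 70; K' ⊕ opad = 0b e6 1a.
Inner hash: sum = 97+140+112+77+214+33+178+215 = 1066 → 04 2a.
Outer hash (recomputed tag): sum = 11+230+26+4+42 = 313 → 01 39.
Recomputed tag = 0139; claimed = 0144 → mismatch.

invalid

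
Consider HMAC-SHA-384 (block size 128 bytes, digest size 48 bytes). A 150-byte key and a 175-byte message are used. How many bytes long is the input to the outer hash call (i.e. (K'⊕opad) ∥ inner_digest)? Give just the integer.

Key is 150 > 128 bytes, so it is hashed to 48 bytes then zero-padded to 128: |K'| = 128.
Outer input = (K'⊕opad) ∥ H(inner) → 128 + 48 = 176 bytes.

176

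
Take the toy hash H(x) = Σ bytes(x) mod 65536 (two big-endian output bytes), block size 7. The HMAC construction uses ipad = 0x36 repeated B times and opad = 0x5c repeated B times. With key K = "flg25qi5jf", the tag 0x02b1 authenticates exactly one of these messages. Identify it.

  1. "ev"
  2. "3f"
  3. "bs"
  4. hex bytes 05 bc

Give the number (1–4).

3

Key "flg25qi5jf" = 66 6c 67 32 35 71 69 35 6a 66 is 10 bytes > B = 7, so hash it first: H(key) = 03 7f, then zero-pad to 7 bytes: K' = 03 7f 00 00 00 00 00.
K' ⊕ ipad = 35 49 36 36 36 36 36; K' ⊕ opad = 5f 23 5c 5c 5c 5c 5c.
m1: inner = H(35 49 36 36 36 36 36 65 76) = 02 67; tag = H(5f 23 5c 5c 5c 5c 5c 02 67) = 02b7
m2: inner = H(35 49 36 36 36 36 36 33 66) = 02 25; tag = H(5f 23 5c 5c 5c 5c 5c 02 25) = 0275
m3: inner = H(35 49 36 36 36 36 36 62 73) = 02 61; tag = H(5f 23 5c 5c 5c 5c 5c 02 61) = 02b1 ← matches
m4: inner = H(35 49 36 36 36 36 36 05 bc) = 02 4d; tag = H(5f 23 5c 5c 5c 5c 5c 02 4d) = 029d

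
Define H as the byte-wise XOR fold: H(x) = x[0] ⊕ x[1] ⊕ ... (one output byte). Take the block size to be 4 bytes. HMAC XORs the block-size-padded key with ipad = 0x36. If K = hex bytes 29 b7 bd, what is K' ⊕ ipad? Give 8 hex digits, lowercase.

Key hex bytes 29 b7 bd is 3 bytes ≤ B = 4; zero-pad to 4 bytes: K' = 29 b7 bd 00.
XOR each byte with 0x36: 29⊕36=1f, b7⊕36=81, bd⊕36=8b, 00⊕36=36.

1f818b36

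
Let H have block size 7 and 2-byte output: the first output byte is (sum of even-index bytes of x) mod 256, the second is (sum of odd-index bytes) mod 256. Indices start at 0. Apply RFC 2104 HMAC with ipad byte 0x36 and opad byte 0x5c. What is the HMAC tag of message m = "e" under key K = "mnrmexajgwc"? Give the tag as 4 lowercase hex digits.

1a1b

Key "mnrmexajgwc" = 6d 6e 72 6d 65 78 61 6a 67 77 63 is 11 bytes > B = 7, so hash it first: H(key) = 6f 34, then zero-pad to 7 bytes: K' = 6f 34 00 00 00 00 00.
K' ⊕ ipad = 59 02 36 36 36 36 36.  K' ⊕ opad = 33 68 5c 5c 5c 5c 5c.
Inner input = (K'⊕ipad) ∥ m = 59 02 36 36 36 36 36 ∥ 65.
Inner hash: even-index sum = 251 mod 256 = 251; odd-index sum = 211 mod 256 = 211 → fb d3.
Outer input = (K'⊕opad) ∥ inner = 33 68 5c 5c 5c 5c 5c ∥ fb d3.
Outer hash (tag): even-index sum = 538 mod 256 = 26; odd-index sum = 539 mod 256 = 27 → 1a 1b.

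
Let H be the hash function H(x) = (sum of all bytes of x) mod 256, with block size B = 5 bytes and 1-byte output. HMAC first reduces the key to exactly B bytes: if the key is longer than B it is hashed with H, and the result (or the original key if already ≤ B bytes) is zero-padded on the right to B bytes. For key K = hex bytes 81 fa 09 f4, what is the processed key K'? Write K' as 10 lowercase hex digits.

Key hex bytes 81 fa 09 f4 is 4 bytes ≤ B = 5; zero-pad to 5 bytes: K' = 81 fa 09 f4 00.

81fa09f400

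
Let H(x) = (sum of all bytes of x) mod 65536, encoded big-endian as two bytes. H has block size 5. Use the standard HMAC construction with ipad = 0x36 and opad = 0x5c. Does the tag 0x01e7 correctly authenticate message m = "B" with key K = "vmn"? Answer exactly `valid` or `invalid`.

Key "vmn" = 76 6d 6e is 3 bytes ≤ B = 5; zero-pad to 5 bytes: K' = 76 6d 6e 00 00.
K' ⊕ ipad = 40 5b 58 36 36; K' ⊕ opad = 2a 31 32 5c 5c.
Inner hash: sum = 64+91+88+54+54+66 = 417 → 01 a1.
Outer hash (recomputed tag): sum = 42+49+50+92+92+1+161 = 487 → 01 e7.
Recomputed tag = 01e7; claimed = 01e7 → match.

valid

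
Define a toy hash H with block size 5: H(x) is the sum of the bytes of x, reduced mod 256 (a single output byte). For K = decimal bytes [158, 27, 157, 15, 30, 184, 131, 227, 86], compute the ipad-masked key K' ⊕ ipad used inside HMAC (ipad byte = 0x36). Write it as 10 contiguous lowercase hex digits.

c136363636

Key decimal bytes [158, 27, 157, 15, 30, 184, 131, 227, 86] = 9e 1b 9d 0f 1e b8 83 e3 56 is 9 bytes > B = 5, so hash it first: H(key) = f7, then zero-pad to 5 bytes: K' = f7 00 00 00 00.
XOR each byte with 0x36: f7⊕36=c1, 00⊕36=36, 00⊕36=36, 00⊕36=36, 00⊕36=36.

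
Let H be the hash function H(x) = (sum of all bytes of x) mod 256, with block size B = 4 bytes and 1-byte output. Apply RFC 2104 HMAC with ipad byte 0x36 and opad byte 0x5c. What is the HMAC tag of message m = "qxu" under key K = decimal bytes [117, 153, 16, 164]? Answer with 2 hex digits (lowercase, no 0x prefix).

Key decimal bytes [117, 153, 16, 164] = 75 99 10 a4 is exactly B = 4 bytes: K' = 75 99 10 a4.
K' ⊕ ipad = 43 af 26 92.  K' ⊕ opad = 29 c5 4c f8.
Inner input = (K'⊕ipad) ∥ m = 43 af 26 92 ∥ 71 78 75.
Inner hash: sum = 67+175+38+146+113+120+117 = 776; mod 256 = 8 → 08.
Outer input = (K'⊕opad) ∥ inner = 29 c5 4c f8 ∥ 08.
Outer hash (tag): sum = 41+197+76+248+8 = 570; mod 256 = 58 → 3a.

3a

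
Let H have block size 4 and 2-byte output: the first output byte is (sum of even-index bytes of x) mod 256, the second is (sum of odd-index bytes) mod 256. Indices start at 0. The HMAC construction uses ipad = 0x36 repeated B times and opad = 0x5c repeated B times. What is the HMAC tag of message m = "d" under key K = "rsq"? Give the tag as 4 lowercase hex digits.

Key "rsq" = 72 73 71 is 3 bytes ≤ B = 4; zero-pad to 4 bytes: K' = 72 73 71 00.
K' ⊕ ipad = 44 45 47 36.  K' ⊕ opad = 2e 2f 2d 5c.
Inner input = (K'⊕ipad) ∥ m = 44 45 47 36 ∥ 64.
Inner hash: even-index sum = 239 mod 256 = 239; odd-index sum = 123 mod 256 = 123 → ef 7b.
Outer input = (K'⊕opad) ∥ inner = 2e 2f 2d 5c ∥ ef 7b.
Outer hash (tag): even-index sum = 330 mod 256 = 74; odd-index sum = 262 mod 256 = 6 → 4a 06.

4a06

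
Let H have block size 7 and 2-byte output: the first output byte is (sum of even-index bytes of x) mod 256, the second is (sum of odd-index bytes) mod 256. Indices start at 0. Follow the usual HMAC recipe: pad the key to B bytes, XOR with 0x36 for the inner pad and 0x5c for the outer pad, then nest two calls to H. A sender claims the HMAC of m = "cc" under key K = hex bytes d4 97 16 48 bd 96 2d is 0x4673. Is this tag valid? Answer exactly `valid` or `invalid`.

invalid

Key hex bytes d4 97 16 48 bd 96 2d is exactly B = 7 bytes: K' = d4 97 16 48 bd 96 2d.
K' ⊕ ipad = e2 a1 20 7e 8b a0 1b; K' ⊕ opad = 88 cb 4a 14 e1 ca 71.
Inner hash: even-index sum = 523 mod 256 = 11; odd-index sum = 546 mod 256 = 34 → 0b 22.
Outer hash (recomputed tag): even-index sum = 582 mod 256 = 70; odd-index sum = 436 mod 256 = 180 → 46 b4.
Recomputed tag = 46b4; claimed = 4673 → mismatch.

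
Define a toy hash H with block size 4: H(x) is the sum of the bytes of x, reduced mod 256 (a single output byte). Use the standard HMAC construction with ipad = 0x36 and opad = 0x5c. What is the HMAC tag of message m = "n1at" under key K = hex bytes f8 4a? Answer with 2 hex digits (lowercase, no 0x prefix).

Key hex bytes f8 4a is 2 bytes ≤ B = 4; zero-pad to 4 bytes: K' = f8 4a 00 00.
K' ⊕ ipad = ce 7c 36 36.  K' ⊕ opad = a4 16 5c 5c.
Inner input = (K'⊕ipad) ∥ m = ce 7c 36 36 ∥ 6e 31 61 74.
Inner hash: sum = 206+124+54+54+110+49+97+116 = 810; mod 256 = 42 → 2a.
Outer input = (K'⊕opad) ∥ inner = a4 16 5c 5c ∥ 2a.
Outer hash (tag): sum = 164+22+92+92+42 = 412; mod 256 = 156 → 9c.

9c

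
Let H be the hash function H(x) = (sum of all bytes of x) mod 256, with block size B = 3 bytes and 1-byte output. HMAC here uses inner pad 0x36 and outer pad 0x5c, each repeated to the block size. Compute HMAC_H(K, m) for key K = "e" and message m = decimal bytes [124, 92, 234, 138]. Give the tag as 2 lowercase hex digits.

fc

Key "e" = 65 is 1 byte ≤ B = 3; zero-pad to 3 bytes: K' = 65 00 00.
K' ⊕ ipad = 53 36 36.  K' ⊕ opad = 39 5c 5c.
Inner input = (K'⊕ipad) ∥ m = 53 36 36 ∥ 7c 5c ea 8a.
Inner hash: sum = 83+54+54+124+92+234+138 = 779; mod 256 = 11 → 0b.
Outer input = (K'⊕opad) ∥ inner = 39 5c 5c ∥ 0b.
Outer hash (tag): sum = 57+92+92+11 = 252 → fc.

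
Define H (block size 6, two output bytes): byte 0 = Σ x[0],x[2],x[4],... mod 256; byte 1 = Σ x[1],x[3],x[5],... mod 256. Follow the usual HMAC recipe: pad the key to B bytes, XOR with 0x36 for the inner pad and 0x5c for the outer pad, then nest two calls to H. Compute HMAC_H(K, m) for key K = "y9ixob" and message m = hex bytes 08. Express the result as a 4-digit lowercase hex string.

9c78

Key "y9ixob" = 79 39 69 78 6f 62 is exactly B = 6 bytes: K' = 79 39 69 78 6f 62.
K' ⊕ ipad = 4f 0f 5f 4e 59 54.  K' ⊕ opad = 25 65 35 24 33 3e.
Inner input = (K'⊕ipad) ∥ m = 4f 0f 5f 4e 59 54 ∥ 08.
Inner hash: even-index sum = 271 mod 256 = 15; odd-index sum = 177 mod 256 = 177 → 0f b1.
Outer input = (K'⊕opad) ∥ inner = 25 65 35 24 33 3e ∥ 0f b1.
Outer hash (tag): even-index sum = 156 mod 256 = 156; odd-index sum = 376 mod 256 = 120 → 9c 78.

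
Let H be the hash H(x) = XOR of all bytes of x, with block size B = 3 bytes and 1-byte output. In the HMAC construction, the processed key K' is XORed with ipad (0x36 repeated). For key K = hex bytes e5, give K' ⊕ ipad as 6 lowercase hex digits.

d33636

Key hex bytes e5 is 1 byte ≤ B = 3; zero-pad to 3 bytes: K' = e5 00 00.
XOR each byte with 0x36: e5⊕36=d3, 00⊕36=36, 00⊕36=36.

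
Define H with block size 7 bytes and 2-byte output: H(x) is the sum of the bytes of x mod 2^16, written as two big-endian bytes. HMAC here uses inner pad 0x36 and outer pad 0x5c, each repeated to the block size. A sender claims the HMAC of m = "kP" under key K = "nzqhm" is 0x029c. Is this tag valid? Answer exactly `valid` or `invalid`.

Key "nzqhm" = 6e 7a 71 68 6d is 5 bytes ≤ B = 7; zero-pad to 7 bytes: K' = 6e 7a 71 68 6d 00 00.
K' ⊕ ipad = 58 4c 47 5e 5b 36 36; K' ⊕ opad = 32 26 2d 34 31 5c 5c.
Inner hash: sum = 88+76+71+94+91+54+54+107+80 = 715 → 02 cb.
Outer hash (recomputed tag): sum = 50+38+45+52+49+92+92+2+203 = 623 → 02 6f.
Recomputed tag = 026f; claimed = 029c → mismatch.

invalid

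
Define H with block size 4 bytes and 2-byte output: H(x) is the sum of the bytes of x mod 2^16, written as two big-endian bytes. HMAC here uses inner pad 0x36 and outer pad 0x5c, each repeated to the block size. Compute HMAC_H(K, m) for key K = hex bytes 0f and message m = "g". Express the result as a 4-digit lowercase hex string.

01aa

Key hex bytes 0f is 1 byte ≤ B = 4; zero-pad to 4 bytes: K' = 0f 00 00 00.
K' ⊕ ipad = 39 36 36 36.  K' ⊕ opad = 53 5c 5c 5c.
Inner input = (K'⊕ipad) ∥ m = 39 36 36 36 ∥ 67.
Inner hash: sum = 57+54+54+54+103 = 322 → 01 42.
Outer input = (K'⊕opad) ∥ inner = 53 5c 5c 5c ∥ 01 42.
Outer hash (tag): sum = 83+92+92+92+1+66 = 426 → 01 aa.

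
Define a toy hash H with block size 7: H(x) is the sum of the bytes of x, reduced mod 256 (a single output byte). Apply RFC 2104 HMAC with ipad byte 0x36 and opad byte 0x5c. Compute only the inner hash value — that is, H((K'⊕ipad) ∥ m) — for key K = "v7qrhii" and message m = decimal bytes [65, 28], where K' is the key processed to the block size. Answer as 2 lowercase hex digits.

Key "v7qrhii" = 76 37 71 72 68 69 69 is exactly B = 7 bytes: K' = 76 37 71 72 68 69 69.
K' ⊕ ipad = 40 01 47 44 5e 5f 5f.
Inner input = 40 01 47 44 5e 5f 5f ∥ 41 1c.
Inner hash: sum = 64+1+71+68+94+95+95+65+28 = 581; mod 256 = 69 → 45.

45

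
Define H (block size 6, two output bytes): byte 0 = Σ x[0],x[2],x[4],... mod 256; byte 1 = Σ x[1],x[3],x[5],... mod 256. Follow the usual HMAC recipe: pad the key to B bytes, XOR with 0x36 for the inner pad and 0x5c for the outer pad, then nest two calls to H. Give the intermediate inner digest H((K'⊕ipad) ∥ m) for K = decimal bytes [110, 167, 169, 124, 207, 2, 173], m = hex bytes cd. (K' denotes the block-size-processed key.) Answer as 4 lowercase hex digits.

Key decimal bytes [110, 167, 169, 124, 207, 2, 173] = 6e a7 a9 7c cf 02 ad is 7 bytes > B = 6, so hash it first: H(key) = 93 25, then zero-pad to 6 bytes: K' = 93 25 00 00 00 00.
K' ⊕ ipad = a5 13 36 36 36 36.
Inner input = a5 13 36 36 36 36 ∥ cd.
Inner hash: even-index sum = 478 mod 256 = 222; odd-index sum = 127 mod 256 = 127 → de 7f.

de7f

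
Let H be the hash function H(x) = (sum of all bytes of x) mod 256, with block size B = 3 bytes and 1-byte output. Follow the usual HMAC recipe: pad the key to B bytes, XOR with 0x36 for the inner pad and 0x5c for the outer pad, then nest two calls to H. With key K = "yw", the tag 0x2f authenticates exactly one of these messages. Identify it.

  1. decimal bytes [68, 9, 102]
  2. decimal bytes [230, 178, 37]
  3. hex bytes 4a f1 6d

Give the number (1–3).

Key "yw" = 79 77 is 2 bytes ≤ B = 3; zero-pad to 3 bytes: K' = 79 77 00.
K' ⊕ ipad = 4f 41 36; K' ⊕ opad = 25 2b 5c.
m1: inner = H(4f 41 36 44 09 66) = 79; tag = H(25 2b 5c 79) = 25
m2: inner = H(4f 41 36 e6 b2 25) = 83; tag = H(25 2b 5c 83) = 2f ← matches
m3: inner = H(4f 41 36 4a f1 6d) = 6e; tag = H(25 2b 5c 6e) = 1a

2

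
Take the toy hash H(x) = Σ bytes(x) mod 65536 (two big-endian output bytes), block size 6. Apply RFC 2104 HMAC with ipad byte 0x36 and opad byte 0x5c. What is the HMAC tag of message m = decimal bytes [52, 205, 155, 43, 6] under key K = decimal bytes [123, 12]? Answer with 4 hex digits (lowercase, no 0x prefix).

0216

Key decimal bytes [123, 12] = 7b 0c is 2 bytes ≤ B = 6; zero-pad to 6 bytes: K' = 7b 0c 00 00 00 00.
K' ⊕ ipad = 4d 3a 36 36 36 36.  K' ⊕ opad = 27 50 5c 5c 5c 5c.
Inner input = (K'⊕ipad) ∥ m = 4d 3a 36 36 36 36 ∥ 34 cd 9b 2b 06.
Inner hash: sum = 77+58+54+54+54+54+52+205+155+43+6 = 812 → 03 2c.
Outer input = (K'⊕opad) ∥ inner = 27 50 5c 5c 5c 5c ∥ 03 2c.
Outer hash (tag): sum = 39+80+92+92+92+92+3+44 = 534 → 02 16.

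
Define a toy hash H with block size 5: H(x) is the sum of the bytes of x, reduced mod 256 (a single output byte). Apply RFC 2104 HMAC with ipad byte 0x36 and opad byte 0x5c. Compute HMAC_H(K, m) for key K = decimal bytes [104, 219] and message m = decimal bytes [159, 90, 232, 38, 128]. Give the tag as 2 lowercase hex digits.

Key decimal bytes [104, 219] = 68 db is 2 bytes ≤ B = 5; zero-pad to 5 bytes: K' = 68 db 00 00 00.
K' ⊕ ipad = 5e ed 36 36 36.  K' ⊕ opad = 34 87 5c 5c 5c.
Inner input = (K'⊕ipad) ∥ m = 5e ed 36 36 36 ∥ 9f 5a e8 26 80.
Inner hash: sum = 94+237+54+54+54+159+90+232+38+128 = 1140; mod 256 = 116 → 74.
Outer input = (K'⊕opad) ∥ inner = 34 87 5c 5c 5c ∥ 74.
Outer hash (tag): sum = 52+135+92+92+92+116 = 579; mod 256 = 67 → 43.

43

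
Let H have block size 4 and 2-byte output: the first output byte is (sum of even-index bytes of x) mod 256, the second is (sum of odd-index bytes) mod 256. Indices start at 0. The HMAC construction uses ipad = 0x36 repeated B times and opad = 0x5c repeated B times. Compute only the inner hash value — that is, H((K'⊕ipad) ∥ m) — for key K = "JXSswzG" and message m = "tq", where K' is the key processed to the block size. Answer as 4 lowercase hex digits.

171a

Key "JXSswzG" = 4a 58 53 73 77 7a 47 is 7 bytes > B = 4, so hash it first: H(key) = 5b 45, then zero-pad to 4 bytes: K' = 5b 45 00 00.
K' ⊕ ipad = 6d 73 36 36.
Inner input = 6d 73 36 36 ∥ 74 71.
Inner hash: even-index sum = 279 mod 256 = 23; odd-index sum = 282 mod 256 = 26 → 17 1a.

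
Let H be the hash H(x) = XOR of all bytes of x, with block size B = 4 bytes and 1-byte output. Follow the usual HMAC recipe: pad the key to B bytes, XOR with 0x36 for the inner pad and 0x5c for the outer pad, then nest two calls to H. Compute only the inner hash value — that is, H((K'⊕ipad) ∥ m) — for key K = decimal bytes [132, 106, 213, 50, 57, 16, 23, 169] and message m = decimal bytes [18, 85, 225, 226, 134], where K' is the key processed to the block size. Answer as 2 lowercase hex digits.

Key decimal bytes [132, 106, 213, 50, 57, 16, 23, 169] = 84 6a d5 32 39 10 17 a9 is 8 bytes > B = 4, so hash it first: H(key) = 9e, then zero-pad to 4 bytes: K' = 9e 00 00 00.
K' ⊕ ipad = a8 36 36 36.
Inner input = a8 36 36 36 ∥ 12 55 e1 e2 86.
Inner hash: XOR a8⊕36⊕36⊕36⊕12⊕55⊕e1⊕e2⊕86 = 5c.

5c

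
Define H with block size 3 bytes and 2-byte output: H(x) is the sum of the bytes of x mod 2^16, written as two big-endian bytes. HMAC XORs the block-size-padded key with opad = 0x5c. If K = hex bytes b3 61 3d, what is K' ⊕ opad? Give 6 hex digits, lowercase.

Key hex bytes b3 61 3d is exactly B = 3 bytes: K' = b3 61 3d.
XOR each byte with 0x5c: b3⊕5c=ef, 61⊕5c=3d, 3d⊕5c=61.

ef3d61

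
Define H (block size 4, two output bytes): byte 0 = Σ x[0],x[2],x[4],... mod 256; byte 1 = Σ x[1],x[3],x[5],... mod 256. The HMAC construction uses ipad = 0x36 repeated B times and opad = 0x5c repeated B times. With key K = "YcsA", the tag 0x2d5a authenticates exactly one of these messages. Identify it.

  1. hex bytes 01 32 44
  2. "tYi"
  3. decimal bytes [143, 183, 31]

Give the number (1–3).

Key "YcsA" = 59 63 73 41 is exactly B = 4 bytes: K' = 59 63 73 41.
K' ⊕ ipad = 6f 55 45 77; K' ⊕ opad = 05 3f 2f 1d.
m1: inner = H(6f 55 45 77 01 32 44) = f9 fe; tag = H(05 3f 2f 1d f9 fe) = 2d5a ← matches
m2: inner = H(6f 55 45 77 74 59 69) = 91 25; tag = H(05 3f 2f 1d 91 25) = c581
m3: inner = H(6f 55 45 77 8f b7 1f) = 62 83; tag = H(05 3f 2f 1d 62 83) = 96df

1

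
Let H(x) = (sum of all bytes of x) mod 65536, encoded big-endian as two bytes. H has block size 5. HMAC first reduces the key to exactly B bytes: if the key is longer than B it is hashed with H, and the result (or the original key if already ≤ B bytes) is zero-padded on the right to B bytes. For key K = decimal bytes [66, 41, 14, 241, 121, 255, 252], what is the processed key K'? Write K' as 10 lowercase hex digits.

|K| = 7 > B = 5, so first hash the key.
H(K): sum = 66+41+14+241+121+255+252 = 990 → 03 de.
Zero-pad H(K) = 03 de to 5 bytes: K' = 03 de 00 00 00.

03de000000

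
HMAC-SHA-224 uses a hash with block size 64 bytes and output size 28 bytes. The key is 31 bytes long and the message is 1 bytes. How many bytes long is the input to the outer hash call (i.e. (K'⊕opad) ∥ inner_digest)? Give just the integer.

Key is 31 ≤ 64 bytes, zero-padded: |K'| = 64.
Outer input = (K'⊕opad) ∥ H(inner) → 64 + 28 = 92 bytes.

92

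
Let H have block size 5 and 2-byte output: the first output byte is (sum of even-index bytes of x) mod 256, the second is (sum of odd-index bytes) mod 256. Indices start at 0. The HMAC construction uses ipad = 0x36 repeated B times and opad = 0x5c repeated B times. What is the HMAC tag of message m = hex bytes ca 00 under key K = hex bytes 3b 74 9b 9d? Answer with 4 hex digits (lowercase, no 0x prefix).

Key hex bytes 3b 74 9b 9d is 4 bytes ≤ B = 5; zero-pad to 5 bytes: K' = 3b 74 9b 9d 00.
K' ⊕ ipad = 0d 42 ad ab 36.  K' ⊕ opad = 67 28 c7 c1 5c.
Inner input = (K'⊕ipad) ∥ m = 0d 42 ad ab 36 ∥ ca 00.
Inner hash: even-index sum = 240 mod 256 = 240; odd-index sum = 439 mod 256 = 183 → f0 b7.
Outer input = (K'⊕opad) ∥ inner = 67 28 c7 c1 5c ∥ f0 b7.
Outer hash (tag): even-index sum = 577 mod 256 = 65; odd-index sum = 473 mod 256 = 217 → 41 d9.

41d9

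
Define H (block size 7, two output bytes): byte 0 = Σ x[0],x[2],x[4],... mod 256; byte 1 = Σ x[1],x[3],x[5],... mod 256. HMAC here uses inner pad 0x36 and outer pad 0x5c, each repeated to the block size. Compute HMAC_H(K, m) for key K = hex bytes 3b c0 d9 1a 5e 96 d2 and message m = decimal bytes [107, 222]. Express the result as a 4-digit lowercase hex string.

a9d2

Key hex bytes 3b c0 d9 1a 5e 96 d2 is exactly B = 7 bytes: K' = 3b c0 d9 1a 5e 96 d2.
K' ⊕ ipad = 0d f6 ef 2c 68 a0 e4.  K' ⊕ opad = 67 9c 85 46 02 ca 8e.
Inner input = (K'⊕ipad) ∥ m = 0d f6 ef 2c 68 a0 e4 ∥ 6b de.
Inner hash: even-index sum = 806 mod 256 = 38; odd-index sum = 557 mod 256 = 45 → 26 2d.
Outer input = (K'⊕opad) ∥ inner = 67 9c 85 46 02 ca 8e ∥ 26 2d.
Outer hash (tag): even-index sum = 425 mod 256 = 169; odd-index sum = 466 mod 256 = 210 → a9 d2.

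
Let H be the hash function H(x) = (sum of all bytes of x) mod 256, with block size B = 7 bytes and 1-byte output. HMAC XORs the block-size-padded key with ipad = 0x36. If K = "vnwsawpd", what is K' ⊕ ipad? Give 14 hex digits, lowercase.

Key "vnwsawpd" = 76 6e 77 73 61 77 70 64 is 8 bytes > B = 7, so hash it first: H(key) = 7a, then zero-pad to 7 bytes: K' = 7a 00 00 00 00 00 00.
XOR each byte with 0x36: 7a⊕36=4c, 00⊕36=36, 00⊕36=36, 00⊕36=36, 00⊕36=36, 00⊕36=36, 00⊕36=36.

4c363636363636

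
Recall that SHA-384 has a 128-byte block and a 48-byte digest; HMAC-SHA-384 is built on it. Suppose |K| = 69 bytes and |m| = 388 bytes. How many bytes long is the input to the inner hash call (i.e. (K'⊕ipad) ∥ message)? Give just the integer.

Key is 69 ≤ 128 bytes, zero-padded: |K'| = 128.
Inner input = (K'⊕ipad) ∥ m → 128 + 388 = 516 bytes.

516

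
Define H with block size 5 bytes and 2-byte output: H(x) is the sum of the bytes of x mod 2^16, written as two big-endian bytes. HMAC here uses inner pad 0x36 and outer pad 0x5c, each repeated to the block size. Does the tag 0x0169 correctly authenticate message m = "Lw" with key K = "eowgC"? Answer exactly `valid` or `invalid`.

Key "eowgC" = 65 6f 77 67 43 is exactly B = 5 bytes: K' = 65 6f 77 67 43.
K' ⊕ ipad = 53 59 41 51 75; K' ⊕ opad = 39 33 2b 3b 1f.
Inner hash: sum = 83+89+65+81+117+76+119 = 630 → 02 76.
Outer hash (recomputed tag): sum = 57+51+43+59+31+2+118 = 361 → 01 69.
Recomputed tag = 0169; claimed = 0169 → match.

valid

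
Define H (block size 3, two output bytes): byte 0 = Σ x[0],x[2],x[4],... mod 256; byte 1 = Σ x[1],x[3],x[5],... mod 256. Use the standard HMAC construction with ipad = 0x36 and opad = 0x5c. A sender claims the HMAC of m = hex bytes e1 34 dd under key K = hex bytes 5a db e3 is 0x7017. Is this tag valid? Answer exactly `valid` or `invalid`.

Key hex bytes 5a db e3 is exactly B = 3 bytes: K' = 5a db e3.
K' ⊕ ipad = 6c ed d5; K' ⊕ opad = 06 87 bf.
Inner hash: even-index sum = 373 mod 256 = 117; odd-index sum = 683 mod 256 = 171 → 75 ab.
Outer hash (recomputed tag): even-index sum = 368 mod 256 = 112; odd-index sum = 252 mod 256 = 252 → 70 fc.
Recomputed tag = 70fc; claimed = 7017 → mismatch.

invalid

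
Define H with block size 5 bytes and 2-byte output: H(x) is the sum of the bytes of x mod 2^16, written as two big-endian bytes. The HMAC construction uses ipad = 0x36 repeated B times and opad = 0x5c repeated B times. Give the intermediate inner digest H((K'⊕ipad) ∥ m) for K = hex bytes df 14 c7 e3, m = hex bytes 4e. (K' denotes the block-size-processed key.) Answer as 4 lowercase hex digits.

0355

Key hex bytes df 14 c7 e3 is 4 bytes ≤ B = 5; zero-pad to 5 bytes: K' = df 14 c7 e3 00.
K' ⊕ ipad = e9 22 f1 d5 36.
Inner input = e9 22 f1 d5 36 ∥ 4e.
Inner hash: sum = 233+34+241+213+54+78 = 853 → 03 55.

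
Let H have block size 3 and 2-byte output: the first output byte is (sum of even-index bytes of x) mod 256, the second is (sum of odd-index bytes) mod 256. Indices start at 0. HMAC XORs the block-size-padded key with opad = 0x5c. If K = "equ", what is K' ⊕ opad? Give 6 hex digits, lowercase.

392d29

Key "equ" = 65 71 75 is exactly B = 3 bytes: K' = 65 71 75.
XOR each byte with 0x5c: 65⊕5c=39, 71⊕5c=2d, 75⊕5c=29.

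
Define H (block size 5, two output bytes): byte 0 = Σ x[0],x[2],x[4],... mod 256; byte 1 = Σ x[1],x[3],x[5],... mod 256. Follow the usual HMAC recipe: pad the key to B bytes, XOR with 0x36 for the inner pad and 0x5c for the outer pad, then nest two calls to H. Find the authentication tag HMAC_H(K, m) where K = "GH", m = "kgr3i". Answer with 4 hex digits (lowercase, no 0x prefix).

cde7

Key "GH" = 47 48 is 2 bytes ≤ B = 5; zero-pad to 5 bytes: K' = 47 48 00 00 00.
K' ⊕ ipad = 71 7e 36 36 36.  K' ⊕ opad = 1b 14 5c 5c 5c.
Inner input = (K'⊕ipad) ∥ m = 71 7e 36 36 36 ∥ 6b 67 72 33 69.
Inner hash: even-index sum = 375 mod 256 = 119; odd-index sum = 506 mod 256 = 250 → 77 fa.
Outer input = (K'⊕opad) ∥ inner = 1b 14 5c 5c 5c ∥ 77 fa.
Outer hash (tag): even-index sum = 461 mod 256 = 205; odd-index sum = 231 mod 256 = 231 → cd e7.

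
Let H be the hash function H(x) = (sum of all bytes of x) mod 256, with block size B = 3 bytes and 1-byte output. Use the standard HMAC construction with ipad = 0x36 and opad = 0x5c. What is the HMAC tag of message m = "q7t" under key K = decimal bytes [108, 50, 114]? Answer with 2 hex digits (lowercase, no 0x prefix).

Key decimal bytes [108, 50, 114] = 6c 32 72 is exactly B = 3 bytes: K' = 6c 32 72.
K' ⊕ ipad = 5a 04 44.  K' ⊕ opad = 30 6e 2e.
Inner input = (K'⊕ipad) ∥ m = 5a 04 44 ∥ 71 37 74.
Inner hash: sum = 90+4+68+113+55+116 = 446; mod 256 = 190 → be.
Outer input = (K'⊕opad) ∥ inner = 30 6e 2e ∥ be.
Outer hash (tag): sum = 48+110+46+190 = 394; mod 256 = 138 → 8a.

8a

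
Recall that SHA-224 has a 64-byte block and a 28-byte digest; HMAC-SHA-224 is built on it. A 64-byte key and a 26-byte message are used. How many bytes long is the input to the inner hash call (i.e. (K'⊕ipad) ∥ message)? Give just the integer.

Key is 64 ≤ 64 bytes, zero-padded: |K'| = 64.
Inner input = (K'⊕ipad) ∥ m → 64 + 26 = 90 bytes.

90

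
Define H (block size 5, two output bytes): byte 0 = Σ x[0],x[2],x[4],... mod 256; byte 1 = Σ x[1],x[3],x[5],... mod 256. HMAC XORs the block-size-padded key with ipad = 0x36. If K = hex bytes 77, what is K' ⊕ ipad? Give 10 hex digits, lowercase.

Key hex bytes 77 is 1 byte ≤ B = 5; zero-pad to 5 bytes: K' = 77 00 00 00 00.
XOR each byte with 0x36: 77⊕36=41, 00⊕36=36, 00⊕36=36, 00⊕36=36, 00⊕36=36.

4136363636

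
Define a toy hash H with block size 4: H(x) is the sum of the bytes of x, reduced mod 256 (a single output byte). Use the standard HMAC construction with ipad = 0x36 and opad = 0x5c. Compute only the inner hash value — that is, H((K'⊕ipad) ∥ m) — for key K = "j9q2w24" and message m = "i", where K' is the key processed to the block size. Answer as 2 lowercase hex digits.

Key "j9q2w24" = 6a 39 71 32 77 32 34 is 7 bytes > B = 4, so hash it first: H(key) = 23, then zero-pad to 4 bytes: K' = 23 00 00 00.
K' ⊕ ipad = 15 36 36 36.
Inner input = 15 36 36 36 ∥ 69.
Inner hash: sum = 21+54+54+54+105 = 288; mod 256 = 32 → 20.

20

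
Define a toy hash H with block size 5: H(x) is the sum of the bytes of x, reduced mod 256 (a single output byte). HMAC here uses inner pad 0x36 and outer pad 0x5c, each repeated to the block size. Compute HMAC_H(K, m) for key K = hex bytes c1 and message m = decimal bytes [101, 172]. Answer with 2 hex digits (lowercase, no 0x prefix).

Key hex bytes c1 is 1 byte ≤ B = 5; zero-pad to 5 bytes: K' = c1 00 00 00 00.
K' ⊕ ipad = f7 36 36 36 36.  K' ⊕ opad = 9d 5c 5c 5c 5c.
Inner input = (K'⊕ipad) ∥ m = f7 36 36 36 36 ∥ 65 ac.
Inner hash: sum = 247+54+54+54+54+101+172 = 736; mod 256 = 224 → e0.
Outer input = (K'⊕opad) ∥ inner = 9d 5c 5c 5c 5c ∥ e0.
Outer hash (tag): sum = 157+92+92+92+92+224 = 749; mod 256 = 237 → ed.

ed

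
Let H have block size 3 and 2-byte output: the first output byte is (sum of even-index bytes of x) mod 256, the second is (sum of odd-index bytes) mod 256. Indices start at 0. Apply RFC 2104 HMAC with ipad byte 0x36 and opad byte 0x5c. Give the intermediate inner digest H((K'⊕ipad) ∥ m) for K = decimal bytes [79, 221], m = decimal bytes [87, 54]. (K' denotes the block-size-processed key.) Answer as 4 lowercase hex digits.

Key decimal bytes [79, 221] = 4f dd is 2 bytes ≤ B = 3; zero-pad to 3 bytes: K' = 4f dd 00.
K' ⊕ ipad = 79 eb 36.
Inner input = 79 eb 36 ∥ 57 36.
Inner hash: even-index sum = 229 mod 256 = 229; odd-index sum = 322 mod 256 = 66 → e5 42.

e542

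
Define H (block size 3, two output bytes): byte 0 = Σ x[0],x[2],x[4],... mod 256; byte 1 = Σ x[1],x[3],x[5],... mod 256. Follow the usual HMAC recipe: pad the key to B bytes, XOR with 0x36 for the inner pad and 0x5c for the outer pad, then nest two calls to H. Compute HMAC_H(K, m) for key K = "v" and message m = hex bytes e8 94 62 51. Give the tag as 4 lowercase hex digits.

Key "v" = 76 is 1 byte ≤ B = 3; zero-pad to 3 bytes: K' = 76 00 00.
K' ⊕ ipad = 40 36 36.  K' ⊕ opad = 2a 5c 5c.
Inner input = (K'⊕ipad) ∥ m = 40 36 36 ∥ e8 94 62 51.
Inner hash: even-index sum = 347 mod 256 = 91; odd-index sum = 384 mod 256 = 128 → 5b 80.
Outer input = (K'⊕opad) ∥ inner = 2a 5c 5c ∥ 5b 80.
Outer hash (tag): even-index sum = 262 mod 256 = 6; odd-index sum = 183 mod 256 = 183 → 06 b7.

06b7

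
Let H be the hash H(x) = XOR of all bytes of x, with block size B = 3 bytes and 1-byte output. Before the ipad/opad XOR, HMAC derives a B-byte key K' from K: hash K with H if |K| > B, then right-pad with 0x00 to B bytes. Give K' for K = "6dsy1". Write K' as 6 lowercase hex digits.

|K| = 5 > B = 3, so first hash the key.
H(K): XOR 36⊕64⊕73⊕79⊕31 = 69.
Zero-pad H(K) = 69 to 3 bytes: K' = 69 00 00.

690000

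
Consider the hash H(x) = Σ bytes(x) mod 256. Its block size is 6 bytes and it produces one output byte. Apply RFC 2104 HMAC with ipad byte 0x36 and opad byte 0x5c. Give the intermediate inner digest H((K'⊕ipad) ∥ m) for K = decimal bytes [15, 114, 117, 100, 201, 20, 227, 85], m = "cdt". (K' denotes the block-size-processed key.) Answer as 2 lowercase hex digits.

a2

Key decimal bytes [15, 114, 117, 100, 201, 20, 227, 85] = 0f 72 75 64 c9 14 e3 55 is 8 bytes > B = 6, so hash it first: H(key) = 6f, then zero-pad to 6 bytes: K' = 6f 00 00 00 00 00.
K' ⊕ ipad = 59 36 36 36 36 36.
Inner input = 59 36 36 36 36 36 ∥ 63 64 74.
Inner hash: sum = 89+54+54+54+54+54+99+100+116 = 674; mod 256 = 162 → a2.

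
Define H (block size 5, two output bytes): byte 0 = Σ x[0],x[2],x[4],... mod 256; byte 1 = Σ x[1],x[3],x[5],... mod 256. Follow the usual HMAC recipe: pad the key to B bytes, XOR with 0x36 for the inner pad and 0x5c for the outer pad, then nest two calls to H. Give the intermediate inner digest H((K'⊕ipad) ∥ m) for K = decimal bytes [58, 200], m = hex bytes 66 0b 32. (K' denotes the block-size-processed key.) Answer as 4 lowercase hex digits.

Key decimal bytes [58, 200] = 3a c8 is 2 bytes ≤ B = 5; zero-pad to 5 bytes: K' = 3a c8 00 00 00.
K' ⊕ ipad = 0c fe 36 36 36.
Inner input = 0c fe 36 36 36 ∥ 66 0b 32.
Inner hash: even-index sum = 131 mod 256 = 131; odd-index sum = 460 mod 256 = 204 → 83 cc.

83cc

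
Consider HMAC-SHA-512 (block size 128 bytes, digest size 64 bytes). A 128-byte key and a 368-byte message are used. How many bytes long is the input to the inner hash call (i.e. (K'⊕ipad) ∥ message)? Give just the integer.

496

Key is 128 ≤ 128 bytes, zero-padded: |K'| = 128.
Inner input = (K'⊕ipad) ∥ m → 128 + 368 = 496 bytes.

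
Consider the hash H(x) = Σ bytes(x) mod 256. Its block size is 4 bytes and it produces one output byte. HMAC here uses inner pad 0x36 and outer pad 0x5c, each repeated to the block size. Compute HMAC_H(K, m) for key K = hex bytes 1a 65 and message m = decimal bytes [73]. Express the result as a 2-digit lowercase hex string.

Key hex bytes 1a 65 is 2 bytes ≤ B = 4; zero-pad to 4 bytes: K' = 1a 65 00 00.
K' ⊕ ipad = 2c 53 36 36.  K' ⊕ opad = 46 39 5c 5c.
Inner input = (K'⊕ipad) ∥ m = 2c 53 36 36 ∥ 49.
Inner hash: sum = 44+83+54+54+73 = 308; mod 256 = 52 → 34.
Outer input = (K'⊕opad) ∥ inner = 46 39 5c 5c ∥ 34.
Outer hash (tag): sum = 70+57+92+92+52 = 363; mod 256 = 107 → 6b.

6b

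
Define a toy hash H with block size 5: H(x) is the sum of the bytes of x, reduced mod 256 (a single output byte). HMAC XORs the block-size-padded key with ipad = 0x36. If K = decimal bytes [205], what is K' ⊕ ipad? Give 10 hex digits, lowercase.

Key decimal bytes [205] = cd is 1 byte ≤ B = 5; zero-pad to 5 bytes: K' = cd 00 00 00 00.
XOR each byte with 0x36: cd⊕36=fb, 00⊕36=36, 00⊕36=36, 00⊕36=36, 00⊕36=36.

fb36363636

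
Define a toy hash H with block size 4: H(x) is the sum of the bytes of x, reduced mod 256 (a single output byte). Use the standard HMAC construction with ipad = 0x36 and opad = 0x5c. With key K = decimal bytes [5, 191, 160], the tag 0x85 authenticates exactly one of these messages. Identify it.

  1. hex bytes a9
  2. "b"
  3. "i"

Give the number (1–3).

3

Key decimal bytes [5, 191, 160] = 05 bf a0 is 3 bytes ≤ B = 4; zero-pad to 4 bytes: K' = 05 bf a0 00.
K' ⊕ ipad = 33 89 96 36; K' ⊕ opad = 59 e3 fc 5c.
m1: inner = H(33 89 96 36 a9) = 31; tag = H(59 e3 fc 5c 31) = c5
m2: inner = H(33 89 96 36 62) = ea; tag = H(59 e3 fc 5c ea) = 7e
m3: inner = H(33 89 96 36 69) = f1; tag = H(59 e3 fc 5c f1) = 85 ← matches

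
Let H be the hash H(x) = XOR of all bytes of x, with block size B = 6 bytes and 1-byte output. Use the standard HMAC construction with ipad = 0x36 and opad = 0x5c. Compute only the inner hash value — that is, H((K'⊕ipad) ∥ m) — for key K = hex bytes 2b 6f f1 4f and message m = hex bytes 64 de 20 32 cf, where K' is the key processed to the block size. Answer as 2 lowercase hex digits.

9d

Key hex bytes 2b 6f f1 4f is 4 bytes ≤ B = 6; zero-pad to 6 bytes: K' = 2b 6f f1 4f 00 00.
K' ⊕ ipad = 1d 59 c7 79 36 36.
Inner input = 1d 59 c7 79 36 36 ∥ 64 de 20 32 cf.
Inner hash: XOR 1d⊕59⊕c7⊕79⊕36⊕36⊕64⊕de⊕20⊕32⊕cf = 9d.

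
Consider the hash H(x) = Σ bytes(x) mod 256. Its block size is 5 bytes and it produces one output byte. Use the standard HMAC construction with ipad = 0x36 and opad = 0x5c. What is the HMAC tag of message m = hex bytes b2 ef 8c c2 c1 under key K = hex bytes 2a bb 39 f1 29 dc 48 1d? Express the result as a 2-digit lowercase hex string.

Key hex bytes 2a bb 39 f1 29 dc 48 1d is 8 bytes > B = 5, so hash it first: H(key) = 79, then zero-pad to 5 bytes: K' = 79 00 00 00 00.
K' ⊕ ipad = 4f 36 36 36 36.  K' ⊕ opad = 25 5c 5c 5c 5c.
Inner input = (K'⊕ipad) ∥ m = 4f 36 36 36 36 ∥ b2 ef 8c c2 c1.
Inner hash: sum = 79+54+54+54+54+178+239+140+194+193 = 1239; mod 256 = 215 → d7.
Outer input = (K'⊕opad) ∥ inner = 25 5c 5c 5c 5c ∥ d7.
Outer hash (tag): sum = 37+92+92+92+92+215 = 620; mod 256 = 108 → 6c.

6c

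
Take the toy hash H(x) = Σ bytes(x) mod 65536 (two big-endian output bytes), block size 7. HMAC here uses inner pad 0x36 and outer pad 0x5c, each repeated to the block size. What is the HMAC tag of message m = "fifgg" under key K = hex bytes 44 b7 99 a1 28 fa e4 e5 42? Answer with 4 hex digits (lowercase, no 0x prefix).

Key hex bytes 44 b7 99 a1 28 fa e4 e5 42 is 9 bytes > B = 7, so hash it first: H(key) = 05 62, then zero-pad to 7 bytes: K' = 05 62 00 00 00 00 00.
K' ⊕ ipad = 33 54 36 36 36 36 36.  K' ⊕ opad = 59 3e 5c 5c 5c 5c 5c.
Inner input = (K'⊕ipad) ∥ m = 33 54 36 36 36 36 36 ∥ 66 69 66 67 67.
Inner hash: sum = 51+84+54+54+54+54+54+102+105+102+103+103 = 920 → 03 98.
Outer input = (K'⊕opad) ∥ inner = 59 3e 5c 5c 5c 5c 5c ∥ 03 98.
Outer hash (tag): sum = 89+62+92+92+92+92+92+3+152 = 766 → 02 fe.

02fe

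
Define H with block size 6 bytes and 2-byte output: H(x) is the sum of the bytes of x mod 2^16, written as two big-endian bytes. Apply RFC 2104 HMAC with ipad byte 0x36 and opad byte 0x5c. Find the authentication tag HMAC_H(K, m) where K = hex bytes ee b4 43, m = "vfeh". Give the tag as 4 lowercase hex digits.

Key hex bytes ee b4 43 is 3 bytes ≤ B = 6; zero-pad to 6 bytes: K' = ee b4 43 00 00 00.
K' ⊕ ipad = d8 82 75 36 36 36.  K' ⊕ opad = b2 e8 1f 5c 5c 5c.
Inner input = (K'⊕ipad) ∥ m = d8 82 75 36 36 36 ∥ 76 66 65 68.
Inner hash: sum = 216+130+117+54+54+54+118+102+101+104 = 1050 → 04 1a.
Outer input = (K'⊕opad) ∥ inner = b2 e8 1f 5c 5c 5c ∥ 04 1a.
Outer hash (tag): sum = 178+232+31+92+92+92+4+26 = 747 → 02 eb.

02eb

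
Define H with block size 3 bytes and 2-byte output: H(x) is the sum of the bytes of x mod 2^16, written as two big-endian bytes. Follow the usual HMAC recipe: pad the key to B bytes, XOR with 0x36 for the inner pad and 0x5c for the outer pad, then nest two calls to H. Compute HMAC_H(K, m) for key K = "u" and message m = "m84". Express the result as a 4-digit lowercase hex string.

Key "u" = 75 is 1 byte ≤ B = 3; zero-pad to 3 bytes: K' = 75 00 00.
K' ⊕ ipad = 43 36 36.  K' ⊕ opad = 29 5c 5c.
Inner input = (K'⊕ipad) ∥ m = 43 36 36 ∥ 6d 38 34.
Inner hash: sum = 67+54+54+109+56+52 = 392 → 01 88.
Outer input = (K'⊕opad) ∥ inner = 29 5c 5c ∥ 01 88.
Outer hash (tag): sum = 41+92+92+1+136 = 362 → 01 6a.

016a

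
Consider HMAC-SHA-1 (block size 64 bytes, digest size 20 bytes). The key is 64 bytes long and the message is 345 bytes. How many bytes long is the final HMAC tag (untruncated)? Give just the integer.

20

The tag is one SHA-1 digest: 20 bytes.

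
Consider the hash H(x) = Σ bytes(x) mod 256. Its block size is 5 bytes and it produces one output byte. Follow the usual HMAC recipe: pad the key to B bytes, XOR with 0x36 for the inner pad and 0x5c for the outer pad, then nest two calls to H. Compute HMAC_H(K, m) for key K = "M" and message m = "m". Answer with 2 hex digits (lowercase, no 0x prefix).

Key "M" = 4d is 1 byte ≤ B = 5; zero-pad to 5 bytes: K' = 4d 00 00 00 00.
K' ⊕ ipad = 7b 36 36 36 36.  K' ⊕ opad = 11 5c 5c 5c 5c.
Inner input = (K'⊕ipad) ∥ m = 7b 36 36 36 36 ∥ 6d.
Inner hash: sum = 123+54+54+54+54+109 = 448; mod 256 = 192 → c0.
Outer input = (K'⊕opad) ∥ inner = 11 5c 5c 5c 5c ∥ c0.
Outer hash (tag): sum = 17+92+92+92+92+192 = 577; mod 256 = 65 → 41.

41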